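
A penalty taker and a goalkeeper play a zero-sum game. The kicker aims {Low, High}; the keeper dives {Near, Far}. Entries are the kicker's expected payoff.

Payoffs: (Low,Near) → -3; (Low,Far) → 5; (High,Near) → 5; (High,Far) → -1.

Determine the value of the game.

Row minima: Low → -3, High → -1; maximin = -1.
Column maxima: Near → 5, Far → 5; minimax = 5.
-1 ≠ 5, so there is no saddle point; optimal play is mixed.
Let the kicker play Low with probability p. Expected payoff against Near: (-3)p + 5(1−p) = −8p + 5; against Far: 5p + (-1)(1−p) = 6p − 1.
Setting these equal: −8p + 5 = 6p − 1 ⇒ −14p = -6 ⇒ p = 3/7, and the value is (-8)·(3/7) + 5 = 11/7.
For the keeper: with q = P(Near), equating Low's and High's payoffs gives −8q + 5 = 6q − 1 ⇒ q = 3/7.

11/7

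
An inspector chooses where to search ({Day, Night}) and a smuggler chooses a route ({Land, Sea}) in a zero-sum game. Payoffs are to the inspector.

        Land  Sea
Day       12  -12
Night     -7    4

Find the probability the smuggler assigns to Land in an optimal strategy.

Row minima: Day → -12, Night → -7; maximin = -7.
Column maxima: Land → 12, Sea → 4; minimax = 4.
-7 ≠ 4, so there is no saddle point; optimal play is mixed.
Let the inspector play Day with probability p. Expected payoff against Land: 12p + (-7)(1−p) = 19p − 7; against Sea: (-12)p + 4(1−p) = −16p + 4.
Setting these equal: 19p − 7 = −16p + 4 ⇒ 35p = 11 ⇒ p = 11/35, and the value is (19)·(11/35) − 7 = -36/35.
For the smuggler: with q = P(Land), equating Day's and Night's payoffs gives 24q − 12 = −11q + 4 ⇒ q = 16/35.

16/35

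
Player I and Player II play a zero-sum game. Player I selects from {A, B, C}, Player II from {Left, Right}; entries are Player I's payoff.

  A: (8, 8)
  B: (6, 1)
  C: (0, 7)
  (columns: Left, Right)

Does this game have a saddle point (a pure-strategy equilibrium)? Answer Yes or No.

Row minima: A → 8, B → 1, C → 0; maximin = 8.
Column maxima: Left → 8, Right → 8; minimax = 8.
maximin = minimax = 8, so a saddle point exists.

Yes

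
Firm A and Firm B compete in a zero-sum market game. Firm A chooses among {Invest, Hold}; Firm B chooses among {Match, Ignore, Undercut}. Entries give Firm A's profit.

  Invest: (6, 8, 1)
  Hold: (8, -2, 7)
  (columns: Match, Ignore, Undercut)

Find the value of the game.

29/8

Row minima: Invest → 1, Hold → -2; maximin = 1.
Column maxima: Match → 8, Ignore → 8, Undercut → 7; minimax = 7.
1 ≠ 7, so there is no saddle point; optimal play is mixed.
Match is strictly dominated by Undercut (it gives Firm A strictly more in every row), so Firm B never plays it.
On the remaining 2×2 (Invest, Hold vs Ignore, Undercut):
Let Firm A play Invest with probability p. Expected payoff against Ignore: 8p + (-2)(1−p) = 10p − 2; against Undercut: 1p + 7(1−p) = −6p + 7.
Setting these equal: 10p − 2 = −6p + 7 ⇒ 16p = 9 ⇒ p = 9/16, and the value is (10)·(9/16) − 2 = 29/8.
For Firm B: with q = P(Ignore), equating Invest's and Hold's payoffs gives 7q + 1 = −9q + 7 ⇒ q = 3/8.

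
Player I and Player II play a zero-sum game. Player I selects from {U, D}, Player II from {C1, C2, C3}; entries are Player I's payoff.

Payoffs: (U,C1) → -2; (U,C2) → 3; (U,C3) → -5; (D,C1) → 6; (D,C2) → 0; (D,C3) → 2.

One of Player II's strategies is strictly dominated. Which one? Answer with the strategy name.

C1

C3 holds Player I's payoff strictly below C1 in every row: -5 < -2, 2 < 6.
So C1 is strictly dominated for Player II.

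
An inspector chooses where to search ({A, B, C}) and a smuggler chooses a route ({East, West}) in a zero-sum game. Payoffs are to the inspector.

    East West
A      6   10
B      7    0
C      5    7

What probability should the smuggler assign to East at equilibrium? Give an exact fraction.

10/11

Row minima: A → 6, B → 0, C → 5; maximin = 6.
Column maxima: East → 7, West → 10; minimax = 7.
6 ≠ 7, so there is no saddle point; optimal play is mixed.
C is strictly dominated by A, so the inspector never plays it.
On the remaining 2×2 (A, B vs East, West):
Let the inspector play A with probability p. Expected payoff against East: 6p + 7(1−p) = −p + 7; against West: 10p + 0(1−p) = 10p.
Setting these equal: −p + 7 = 10p ⇒ −11p = -7 ⇒ p = 7/11, and the value is (-1)·(7/11) + 7 = 70/11.
For the smuggler: with q = P(East), equating A's and B's payoffs gives −4q + 10 = 7q ⇒ q = 10/11.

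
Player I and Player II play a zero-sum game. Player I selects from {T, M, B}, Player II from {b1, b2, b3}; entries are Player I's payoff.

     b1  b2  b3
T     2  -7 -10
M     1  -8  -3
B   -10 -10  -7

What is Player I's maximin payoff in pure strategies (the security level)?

Row minima: T → -10, M → -8, B → -10.
The best of these is -8.

-8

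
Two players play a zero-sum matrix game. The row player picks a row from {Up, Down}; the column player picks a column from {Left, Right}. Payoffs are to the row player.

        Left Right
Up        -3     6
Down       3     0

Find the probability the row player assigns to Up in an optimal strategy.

Row minima: Up → -3, Down → 0; maximin = 0.
Column maxima: Left → 3, Right → 6; minimax = 3.
0 ≠ 3, so there is no saddle point; optimal play is mixed.
Let the row player play Up with probability p. Expected payoff against Left: (-3)p + 3(1−p) = −6p + 3; against Right: 6p + 0(1−p) = 6p.
Setting these equal: −6p + 3 = 6p ⇒ −12p = -3 ⇒ p = 1/4, and the value is (-6)·(1/4) + 3 = 3/2.
For the column player: with q = P(Left), equating Up's and Down's payoffs gives −9q + 6 = 3q ⇒ q = 1/2.

1/4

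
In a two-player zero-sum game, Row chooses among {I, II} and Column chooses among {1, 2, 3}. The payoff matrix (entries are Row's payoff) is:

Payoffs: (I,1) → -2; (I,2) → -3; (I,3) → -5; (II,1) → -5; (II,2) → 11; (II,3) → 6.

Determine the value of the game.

Row minima: I → -5, II → -5; maximin = -5.
Column maxima: 1 → -2, 2 → 11, 3 → 6; minimax = -2.
-5 ≠ -2, so there is no saddle point; optimal play is mixed.
2 is strictly dominated by 3 (it gives Row strictly more in every row), so Column never plays it.
On the remaining 2×2 (I, II vs 1, 3):
Let Row play I with probability p. Expected payoff against 1: (-2)p + (-5)(1−p) = 3p − 5; against 3: (-5)p + 6(1−p) = −11p + 6.
Setting these equal: 3p − 5 = −11p + 6 ⇒ 14p = 11 ⇒ p = 11/14, and the value is (3)·(11/14) − 5 = -37/14.
For Column: with q = P(1), equating I's and II's payoffs gives 3q − 5 = −11q + 6 ⇒ q = 11/14.

-37/14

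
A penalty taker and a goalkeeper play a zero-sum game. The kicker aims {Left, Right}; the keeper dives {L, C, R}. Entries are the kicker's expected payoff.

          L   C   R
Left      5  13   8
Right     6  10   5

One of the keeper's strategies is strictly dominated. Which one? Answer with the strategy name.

C

L holds the kicker's payoff strictly below C in every row: 5 < 13, 6 < 10.
So C is strictly dominated for the keeper.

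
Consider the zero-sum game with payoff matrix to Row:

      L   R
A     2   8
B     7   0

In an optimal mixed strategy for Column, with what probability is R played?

5/13

Row minima: A → 2, B → 0; maximin = 2.
Column maxima: L → 7, R → 8; minimax = 7.
2 ≠ 7, so there is no saddle point; optimal play is mixed.
Let Row play A with probability p. Expected payoff against L: 2p + 7(1−p) = −5p + 7; against R: 8p + 0(1−p) = 8p.
Setting these equal: −5p + 7 = 8p ⇒ −13p = -7 ⇒ p = 7/13, and the value is (-5)·(7/13) + 7 = 56/13.
For Column: with q = P(L), equating A's and B's payoffs gives −6q + 8 = 7q ⇒ q = 8/13.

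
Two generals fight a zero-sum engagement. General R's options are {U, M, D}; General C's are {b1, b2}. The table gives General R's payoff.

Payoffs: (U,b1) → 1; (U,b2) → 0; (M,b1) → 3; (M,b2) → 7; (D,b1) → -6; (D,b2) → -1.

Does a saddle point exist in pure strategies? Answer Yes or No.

Row minima: U → 0, M → 3, D → -6; maximin = 3.
Column maxima: b1 → 3, b2 → 7; minimax = 3.
maximin = minimax = 3, so a saddle point exists.

Yes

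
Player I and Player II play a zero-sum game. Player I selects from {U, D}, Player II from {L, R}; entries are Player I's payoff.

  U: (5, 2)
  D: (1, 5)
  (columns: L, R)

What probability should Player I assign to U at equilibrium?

Row minima: U → 2, D → 1; maximin = 2.
Column maxima: L → 5, R → 5; minimax = 5.
2 ≠ 5, so there is no saddle point; optimal play is mixed.
Let Player I play U with probability p. Expected payoff against L: 5p + 1(1−p) = 4p + 1; against R: 2p + 5(1−p) = −3p + 5.
Setting these equal: 4p + 1 = −3p + 5 ⇒ 7p = 4 ⇒ p = 4/7, and the value is (4)·(4/7) + 1 = 23/7.
For Player II: with q = P(L), equating U's and D's payoffs gives 3q + 2 = −4q + 5 ⇒ q = 3/7.

4/7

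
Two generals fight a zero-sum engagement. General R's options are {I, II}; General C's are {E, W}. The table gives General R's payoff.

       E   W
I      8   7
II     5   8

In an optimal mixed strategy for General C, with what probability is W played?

Row minima: I → 7, II → 5; maximin = 7.
Column maxima: E → 8, W → 8; minimax = 8.
7 ≠ 8, so there is no saddle point; optimal play is mixed.
Let General R play I with probability p. Expected payoff against E: 8p + 5(1−p) = 3p + 5; against W: 7p + 8(1−p) = −p + 8.
Setting these equal: 3p + 5 = −p + 8 ⇒ 4p = 3 ⇒ p = 3/4, and the value is (3)·(3/4) + 5 = 29/4.
For General C: with q = P(E), equating I's and II's payoffs gives q + 7 = −3q + 8 ⇒ q = 1/4.

3/4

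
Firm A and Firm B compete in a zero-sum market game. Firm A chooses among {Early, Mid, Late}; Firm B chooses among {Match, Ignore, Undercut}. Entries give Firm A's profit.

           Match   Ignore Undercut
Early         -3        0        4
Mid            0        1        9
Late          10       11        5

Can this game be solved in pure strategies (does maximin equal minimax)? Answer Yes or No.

No

Row minima: Early → -3, Mid → 0, Late → 5; maximin = 5.
Column maxima: Match → 10, Ignore → 11, Undercut → 9; minimax = 9.
5 ≠ 9, so no pure-strategy equilibrium exists.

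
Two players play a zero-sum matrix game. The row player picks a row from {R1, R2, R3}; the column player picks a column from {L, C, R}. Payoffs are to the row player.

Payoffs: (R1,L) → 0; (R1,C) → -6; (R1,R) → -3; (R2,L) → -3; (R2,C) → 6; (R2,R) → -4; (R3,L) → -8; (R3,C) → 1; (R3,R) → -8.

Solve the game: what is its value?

-42/13

Row minima: R1 → -6, R2 → -4, R3 → -8; maximin = -4.
Column maxima: L → 0, C → 6, R → -3; minimax = -3.
-4 ≠ -3, so there is no saddle point; optimal play is mixed.
R3 is strictly dominated by R2, so the row player never plays it.
With R3 eliminated, L is strictly dominated by R (it gives the row player strictly more in every remaining row), so the column player never plays it.
On the remaining 2×2 (R1, R2 vs C, R):
Let the row player play R1 with probability p. Expected payoff against C: (-6)p + 6(1−p) = −12p + 6; against R: (-3)p + (-4)(1−p) = p − 4.
Setting these equal: −12p + 6 = p − 4 ⇒ −13p = -10 ⇒ p = 10/13, and the value is (-12)·(10/13) + 6 = -42/13.
For the column player: with q = P(C), equating R1's and R2's payoffs gives −3q − 3 = 10q − 4 ⇒ q = 1/13.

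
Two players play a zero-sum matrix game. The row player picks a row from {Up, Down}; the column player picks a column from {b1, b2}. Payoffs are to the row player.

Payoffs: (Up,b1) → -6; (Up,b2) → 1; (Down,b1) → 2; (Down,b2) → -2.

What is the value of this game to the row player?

-10/11

Row minima: Up → -6, Down → -2; maximin = -2.
Column maxima: b1 → 2, b2 → 1; minimax = 1.
-2 ≠ 1, so there is no saddle point; optimal play is mixed.
Let the row player play Up with probability p. Expected payoff against b1: (-6)p + 2(1−p) = −8p + 2; against b2: 1p + (-2)(1−p) = 3p − 2.
Setting these equal: −8p + 2 = 3p − 2 ⇒ −11p = -4 ⇒ p = 4/11, and the value is (-8)·(4/11) + 2 = -10/11.
For the column player: with q = P(b1), equating Up's and Down's payoffs gives −7q + 1 = 4q − 2 ⇒ q = 3/11.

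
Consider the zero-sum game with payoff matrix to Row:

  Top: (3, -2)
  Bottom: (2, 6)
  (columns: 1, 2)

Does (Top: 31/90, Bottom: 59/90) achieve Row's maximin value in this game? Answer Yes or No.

No

Against 1 this mix gives (31/90)·3 + (59/90)·2 = 211/90.
Against 2 this mix gives (31/90)·(-2) + (59/90)·6 = 146/45.
Column will play 1, holding Row to 211/90. Shifting weight toward the row that does better against 1 would raise this floor (the equalizing mix achieves 22/9 against both 1 and 2), so the proposed strategy is not optimal.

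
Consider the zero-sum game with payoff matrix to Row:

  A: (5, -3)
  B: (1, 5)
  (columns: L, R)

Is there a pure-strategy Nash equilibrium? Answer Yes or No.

Row minima: A → -3, B → 1; maximin = 1.
Column maxima: L → 5, R → 5; minimax = 5.
1 ≠ 5, so no pure-strategy equilibrium exists.

No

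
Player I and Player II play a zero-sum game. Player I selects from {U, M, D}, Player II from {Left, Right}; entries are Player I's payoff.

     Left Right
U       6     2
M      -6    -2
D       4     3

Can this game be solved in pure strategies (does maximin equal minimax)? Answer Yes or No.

Row minima: U → 2, M → -6, D → 3; maximin = 3.
Column maxima: Left → 6, Right → 3; minimax = 3.
maximin = minimax = 3, so a saddle point exists.

Yes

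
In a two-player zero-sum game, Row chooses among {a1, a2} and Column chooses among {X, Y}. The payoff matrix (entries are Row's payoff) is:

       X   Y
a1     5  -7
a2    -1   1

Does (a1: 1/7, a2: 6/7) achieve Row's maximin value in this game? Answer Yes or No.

Against X this mix gives (1/7)·5 + (6/7)·(-1) = -1/7.
Against Y this mix gives (1/7)·(-7) + (6/7)·1 = -1/7.
All of Column's active replies (X, Y) yield -1/7, and no column does worse for Row. The mix makes Column indifferent and guarantees -1/7, so it is optimal.

Yes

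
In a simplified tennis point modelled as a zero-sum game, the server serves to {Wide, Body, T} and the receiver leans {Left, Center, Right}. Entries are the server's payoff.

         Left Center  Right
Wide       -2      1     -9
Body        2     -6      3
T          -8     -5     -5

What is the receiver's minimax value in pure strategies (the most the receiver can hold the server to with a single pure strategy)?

Column maxima: Left → 2, Center → 1, Right → 3.
The smallest of these is 1.

1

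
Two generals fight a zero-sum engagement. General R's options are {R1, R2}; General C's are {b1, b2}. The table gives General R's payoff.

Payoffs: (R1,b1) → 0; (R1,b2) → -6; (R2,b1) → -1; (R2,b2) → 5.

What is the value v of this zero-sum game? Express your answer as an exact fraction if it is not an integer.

Row minima: R1 → -6, R2 → -1; maximin = -1.
Column maxima: b1 → 0, b2 → 5; minimax = 0.
-1 ≠ 0, so there is no saddle point; optimal play is mixed.
Let General R play R1 with probability p. Expected payoff against b1: 0p + (-1)(1−p) = p − 1; against b2: (-6)p + 5(1−p) = −11p + 5.
Setting these equal: p − 1 = −11p + 5 ⇒ 12p = 6 ⇒ p = 1/2, and the value is (1)·(1/2) − 1 = -1/2.
For General C: with q = P(b1), equating R1's and R2's payoffs gives 6q − 6 = −6q + 5 ⇒ q = 11/12.

-1/2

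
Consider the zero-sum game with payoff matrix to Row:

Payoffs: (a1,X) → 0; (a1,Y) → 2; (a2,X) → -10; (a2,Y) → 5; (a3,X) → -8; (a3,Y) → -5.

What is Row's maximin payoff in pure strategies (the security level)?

Row minima: a1 → 0, a2 → -10, a3 → -8.
The best of these is 0.

0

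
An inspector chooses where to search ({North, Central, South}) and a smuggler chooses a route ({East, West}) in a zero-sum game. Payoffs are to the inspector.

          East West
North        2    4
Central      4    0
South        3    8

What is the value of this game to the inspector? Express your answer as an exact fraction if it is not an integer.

Row minima: North → 2, Central → 0, South → 3; maximin = 3.
Column maxima: East → 4, West → 8; minimax = 4.
3 ≠ 4, so there is no saddle point; optimal play is mixed.
North is strictly dominated by South, so the inspector never plays it.
On the remaining 2×2 (Central, South vs East, West):
Let the inspector play Central with probability p. Expected payoff against East: 4p + 3(1−p) = p + 3; against West: 0p + 8(1−p) = −8p + 8.
Setting these equal: p + 3 = −8p + 8 ⇒ 9p = 5 ⇒ p = 5/9, and the value is (1)·(5/9) + 3 = 32/9.
For the smuggler: with q = P(East), equating Central's and South's payoffs gives 4q = −5q + 8 ⇒ q = 8/9.

32/9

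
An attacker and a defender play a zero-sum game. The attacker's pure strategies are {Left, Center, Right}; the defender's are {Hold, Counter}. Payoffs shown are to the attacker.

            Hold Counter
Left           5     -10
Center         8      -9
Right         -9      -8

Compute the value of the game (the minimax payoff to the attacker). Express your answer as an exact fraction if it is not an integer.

-145/18

Row minima: Left → -10, Center → -9, Right → -9; maximin = -9.
Column maxima: Hold → 8, Counter → -8; minimax = -8.
-9 ≠ -8, so there is no saddle point; optimal play is mixed.
Left is strictly dominated by Center, so the attacker never plays it.
On the remaining 2×2 (Center, Right vs Hold, Counter):
Let the attacker play Center with probability p. Expected payoff against Hold: 8p + (-9)(1−p) = 17p − 9; against Counter: (-9)p + (-8)(1−p) = −p − 8.
Setting these equal: 17p − 9 = −p − 8 ⇒ 18p = 1 ⇒ p = 1/18, and the value is (17)·(1/18) − 9 = -145/18.
For the defender: with q = P(Hold), equating Center's and Right's payoffs gives 17q − 9 = −q − 8 ⇒ q = 1/18.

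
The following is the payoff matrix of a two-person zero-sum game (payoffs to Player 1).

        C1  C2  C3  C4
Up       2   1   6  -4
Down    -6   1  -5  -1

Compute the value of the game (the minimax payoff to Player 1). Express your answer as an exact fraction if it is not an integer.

Row minima: Up → -4, Down → -6; maximin = -4.
Column maxima: C1 → 2, C2 → 1, C3 → 6, C4 → -1; minimax = -1.
-4 ≠ -1, so there is no saddle point; optimal play is mixed.
C2 is strictly dominated by C4 (it gives Player 1 strictly more in every row), so Player 2 never plays it.
C3 is strictly dominated by C1 (it gives Player 1 strictly more in every row), so Player 2 never plays it.
On the remaining 2×2 (Up, Down vs C1, C4):
Let Player 1 play Up with probability p. Expected payoff against C1: 2p + (-6)(1−p) = 8p − 6; against C4: (-4)p + (-1)(1−p) = −3p − 1.
Setting these equal: 8p − 6 = −3p − 1 ⇒ 11p = 5 ⇒ p = 5/11, and the value is (8)·(5/11) − 6 = -26/11.
For Player 2: with q = P(C1), equating Up's and Down's payoffs gives 6q − 4 = −5q − 1 ⇒ q = 3/11.

-26/11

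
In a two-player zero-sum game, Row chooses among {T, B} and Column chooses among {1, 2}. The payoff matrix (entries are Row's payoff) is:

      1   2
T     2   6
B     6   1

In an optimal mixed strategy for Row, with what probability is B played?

Row minima: T → 2, B → 1; maximin = 2.
Column maxima: 1 → 6, 2 → 6; minimax = 6.
2 ≠ 6, so there is no saddle point; optimal play is mixed.
Let Row play T with probability p. Expected payoff against 1: 2p + 6(1−p) = −4p + 6; against 2: 6p + 1(1−p) = 5p + 1.
Setting these equal: −4p + 6 = 5p + 1 ⇒ −9p = -5 ⇒ p = 5/9, and the value is (-4)·(5/9) + 6 = 34/9.
For Column: with q = P(1), equating T's and B's payoffs gives −4q + 6 = 5q + 1 ⇒ q = 5/9.

4/9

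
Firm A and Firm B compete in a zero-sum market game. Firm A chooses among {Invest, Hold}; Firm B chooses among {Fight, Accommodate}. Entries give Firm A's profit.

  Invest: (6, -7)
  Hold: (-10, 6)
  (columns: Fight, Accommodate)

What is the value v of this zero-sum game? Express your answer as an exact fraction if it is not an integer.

Row minima: Invest → -7, Hold → -10; maximin = -7.
Column maxima: Fight → 6, Accommodate → 6; minimax = 6.
-7 ≠ 6, so there is no saddle point; optimal play is mixed.
Let Firm A play Invest with probability p. Expected payoff against Fight: 6p + (-10)(1−p) = 16p − 10; against Accommodate: (-7)p + 6(1−p) = −13p + 6.
Setting these equal: 16p − 10 = −13p + 6 ⇒ 29p = 16 ⇒ p = 16/29, and the value is (16)·(16/29) − 10 = -34/29.
For Firm B: with q = P(Fight), equating Invest's and Hold's payoffs gives 13q − 7 = −16q + 6 ⇒ q = 13/29.

-34/29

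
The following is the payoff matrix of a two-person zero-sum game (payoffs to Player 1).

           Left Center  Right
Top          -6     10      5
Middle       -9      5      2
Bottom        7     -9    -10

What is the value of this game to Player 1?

Row minima: Top → -6, Middle → -9, Bottom → -10; maximin = -6.
Column maxima: Left → 7, Center → 10, Right → 5; minimax = 5.
-6 ≠ 5, so there is no saddle point; optimal play is mixed.
Middle is strictly dominated by Top, so Player 1 never plays it.
Center is strictly dominated by Right (it gives Player 1 strictly more in every row), so Player 2 never plays it.
On the remaining 2×2 (Top, Bottom vs Left, Right):
Let Player 1 play Top with probability p. Expected payoff against Left: (-6)p + 7(1−p) = −13p + 7; against Right: 5p + (-10)(1−p) = 15p − 10.
Setting these equal: −13p + 7 = 15p − 10 ⇒ −28p = -17 ⇒ p = 17/28, and the value is (-13)·(17/28) + 7 = -25/28.
For Player 2: with q = P(Left), equating Top's and Bottom's payoffs gives −11q + 5 = 17q − 10 ⇒ q = 15/28.

-25/28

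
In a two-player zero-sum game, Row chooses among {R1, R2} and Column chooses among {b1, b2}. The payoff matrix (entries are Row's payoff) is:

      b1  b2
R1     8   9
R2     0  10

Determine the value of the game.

Row minima: R1 → 8, R2 → 0; maximin = 8.
Column maxima: b1 → 8, b2 → 10; minimax = 8.
Since maximin = minimax = 8, there is a saddle point and the value is 8.

8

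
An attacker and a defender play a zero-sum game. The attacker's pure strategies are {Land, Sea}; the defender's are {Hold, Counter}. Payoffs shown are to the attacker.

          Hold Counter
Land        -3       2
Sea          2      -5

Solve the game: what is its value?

-11/12

Row minima: Land → -3, Sea → -5; maximin = -3.
Column maxima: Hold → 2, Counter → 2; minimax = 2.
-3 ≠ 2, so there is no saddle point; optimal play is mixed.
Let the attacker play Land with probability p. Expected payoff against Hold: (-3)p + 2(1−p) = −5p + 2; against Counter: 2p + (-5)(1−p) = 7p − 5.
Setting these equal: −5p + 2 = 7p − 5 ⇒ −12p = -7 ⇒ p = 7/12, and the value is (-5)·(7/12) + 2 = -11/12.
For the defender: with q = P(Hold), equating Land's and Sea's payoffs gives −5q + 2 = 7q − 5 ⇒ q = 7/12.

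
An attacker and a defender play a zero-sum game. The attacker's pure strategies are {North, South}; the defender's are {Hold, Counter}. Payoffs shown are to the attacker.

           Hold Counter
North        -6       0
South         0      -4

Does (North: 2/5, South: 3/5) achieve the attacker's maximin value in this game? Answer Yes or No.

Against Hold this mix gives (2/5)·(-6) + (3/5)·0 = -12/5.
Against Counter this mix gives (2/5)·0 + (3/5)·(-4) = -12/5.
All of the defender's active replies (Hold, Counter) yield -12/5, and no column does worse for the attacker. The mix makes the defender indifferent and guarantees -12/5, so it is optimal.

Yes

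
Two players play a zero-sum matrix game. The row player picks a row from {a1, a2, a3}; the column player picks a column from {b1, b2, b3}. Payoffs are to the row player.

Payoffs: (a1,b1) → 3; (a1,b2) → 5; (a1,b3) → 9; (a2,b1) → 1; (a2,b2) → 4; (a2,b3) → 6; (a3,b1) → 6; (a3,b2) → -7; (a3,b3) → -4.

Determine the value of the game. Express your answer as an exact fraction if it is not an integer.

Row minima: a1 → 3, a2 → 1, a3 → -7; maximin = 3.
Column maxima: b1 → 6, b2 → 5, b3 → 9; minimax = 5.
3 ≠ 5, so there is no saddle point; optimal play is mixed.
a2 is strictly dominated by a1, so the row player never plays it.
b3 is strictly dominated by b2 (it gives the row player strictly more in every row), so the column player never plays it.
On the remaining 2×2 (a1, a3 vs b1, b2):
Let the row player play a1 with probability p. Expected payoff against b1: 3p + 6(1−p) = −3p + 6; against b2: 5p + (-7)(1−p) = 12p − 7.
Setting these equal: −3p + 6 = 12p − 7 ⇒ −15p = -13 ⇒ p = 13/15, and the value is (-3)·(13/15) + 6 = 17/5.
For the column player: with q = P(b1), equating a1's and a3's payoffs gives −2q + 5 = 13q − 7 ⇒ q = 4/5.

17/5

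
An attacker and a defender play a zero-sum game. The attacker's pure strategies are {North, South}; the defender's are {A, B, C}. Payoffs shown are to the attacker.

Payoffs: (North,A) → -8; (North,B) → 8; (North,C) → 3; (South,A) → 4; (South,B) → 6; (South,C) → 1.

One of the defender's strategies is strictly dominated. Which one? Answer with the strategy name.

A holds the attacker's payoff strictly below B in every row: -8 < 8, 4 < 6.
So B is strictly dominated for the defender.

B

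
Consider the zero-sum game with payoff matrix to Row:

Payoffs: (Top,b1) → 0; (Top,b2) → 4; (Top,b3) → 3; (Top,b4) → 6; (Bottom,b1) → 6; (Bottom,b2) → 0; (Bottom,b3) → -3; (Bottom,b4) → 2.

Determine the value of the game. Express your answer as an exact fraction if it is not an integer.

Row minima: Top → 0, Bottom → -3; maximin = 0.
Column maxima: b1 → 6, b2 → 4, b3 → 3, b4 → 6; minimax = 3.
0 ≠ 3, so there is no saddle point; optimal play is mixed.
b2 is strictly dominated by b3 (it gives Row strictly more in every row), so Column never plays it.
b4 is strictly dominated by b3 (it gives Row strictly more in every row), so Column never plays it.
On the remaining 2×2 (Top, Bottom vs b1, b3):
Let Row play Top with probability p. Expected payoff against b1: 0p + 6(1−p) = −6p + 6; against b3: 3p + (-3)(1−p) = 6p − 3.
Setting these equal: −6p + 6 = 6p − 3 ⇒ −12p = -9 ⇒ p = 3/4, and the value is (-6)·(3/4) + 6 = 3/2.
For Column: with q = P(b1), equating Top's and Bottom's payoffs gives −3q + 3 = 9q − 3 ⇒ q = 1/2.

3/2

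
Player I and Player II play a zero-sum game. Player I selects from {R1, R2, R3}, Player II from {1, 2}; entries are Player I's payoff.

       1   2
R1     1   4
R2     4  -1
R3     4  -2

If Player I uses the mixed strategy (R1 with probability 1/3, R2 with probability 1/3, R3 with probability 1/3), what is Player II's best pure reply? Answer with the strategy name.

If Player II plays 1, Player I's expected payoff is (1/3)·1 + (1/3)·4 + (1/3)·4 = 3.
If Player II plays 2, Player I's expected payoff is (1/3)·4 + (1/3)·(-1) + (1/3)·(-2) = 1/3.
Player II minimizes Player I's payoff; the smallest is 1/3, so the best response is 2.

2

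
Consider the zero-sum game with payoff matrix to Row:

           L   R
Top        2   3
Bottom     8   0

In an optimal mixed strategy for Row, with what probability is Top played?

Row minima: Top → 2, Bottom → 0; maximin = 2.
Column maxima: L → 8, R → 3; minimax = 3.
2 ≠ 3, so there is no saddle point; optimal play is mixed.
Let Row play Top with probability p. Expected payoff against L: 2p + 8(1−p) = −6p + 8; against R: 3p + 0(1−p) = 3p.
Setting these equal: −6p + 8 = 3p ⇒ −9p = -8 ⇒ p = 8/9, and the value is (-6)·(8/9) + 8 = 8/3.
For Column: with q = P(L), equating Top's and Bottom's payoffs gives −q + 3 = 8q ⇒ q = 1/3.

8/9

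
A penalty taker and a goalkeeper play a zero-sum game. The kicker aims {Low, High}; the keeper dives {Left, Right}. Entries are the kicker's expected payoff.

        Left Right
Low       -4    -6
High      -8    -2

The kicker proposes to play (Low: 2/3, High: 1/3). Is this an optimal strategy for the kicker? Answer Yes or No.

No

Against Left this mix gives (2/3)·(-4) + (1/3)·(-8) = -16/3.
Against Right this mix gives (2/3)·(-6) + (1/3)·(-2) = -14/3.
The keeper will play Left, holding the kicker to -16/3. Shifting weight toward the row that does better against Left would raise this floor (the equalizing mix achieves -5 against both Left and Right), so the proposed strategy is not optimal.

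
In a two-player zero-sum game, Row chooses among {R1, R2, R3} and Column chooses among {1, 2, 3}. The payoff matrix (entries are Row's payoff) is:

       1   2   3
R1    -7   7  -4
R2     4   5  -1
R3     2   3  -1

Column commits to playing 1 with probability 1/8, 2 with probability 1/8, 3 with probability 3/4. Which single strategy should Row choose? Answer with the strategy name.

Expected payoff of R1: (1/8)·(-7) + (1/8)·7 + (3/4)·(-4) = -3.
Expected payoff of R2: (1/8)·4 + (1/8)·5 + (3/4)·(-1) = 3/8.
Expected payoff of R3: (1/8)·2 + (1/8)·3 + (3/4)·(-1) = -1/8.
The largest is 3/8, so Row's best response is R2.

R2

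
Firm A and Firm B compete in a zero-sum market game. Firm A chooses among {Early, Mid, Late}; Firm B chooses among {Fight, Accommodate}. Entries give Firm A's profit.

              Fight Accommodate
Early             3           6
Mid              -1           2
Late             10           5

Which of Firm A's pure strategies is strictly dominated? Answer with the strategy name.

Mid

Early gives a strictly higher payoff than Mid against every column: 3 > -1, 6 > 2.
So Mid is strictly dominated and Firm A never plays it.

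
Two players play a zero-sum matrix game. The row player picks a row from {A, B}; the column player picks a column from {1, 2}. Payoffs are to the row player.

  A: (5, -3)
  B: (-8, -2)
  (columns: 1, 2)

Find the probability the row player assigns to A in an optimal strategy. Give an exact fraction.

Row minima: A → -3, B → -8; maximin = -3.
Column maxima: 1 → 5, 2 → -2; minimax = -2.
-3 ≠ -2, so there is no saddle point; optimal play is mixed.
Let the row player play A with probability p. Expected payoff against 1: 5p + (-8)(1−p) = 13p − 8; against 2: (-3)p + (-2)(1−p) = −p − 2.
Setting these equal: 13p − 8 = −p − 2 ⇒ 14p = 6 ⇒ p = 3/7, and the value is (13)·(3/7) − 8 = -17/7.
For the column player: with q = P(1), equating A's and B's payoffs gives 8q − 3 = −6q − 2 ⇒ q = 1/14.

3/7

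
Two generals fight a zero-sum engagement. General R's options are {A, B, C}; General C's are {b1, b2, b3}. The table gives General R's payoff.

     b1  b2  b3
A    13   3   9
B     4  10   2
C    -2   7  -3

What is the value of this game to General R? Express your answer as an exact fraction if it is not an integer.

Row minima: A → 3, B → 2, C → -3; maximin = 3.
Column maxima: b1 → 13, b2 → 10, b3 → 9; minimax = 9.
3 ≠ 9, so there is no saddle point; optimal play is mixed.
C is strictly dominated by B, so General R never plays it.
b1 is strictly dominated by b3 (it gives General R strictly more in every row), so General C never plays it.
On the remaining 2×2 (A, B vs b2, b3):
Let General R play A with probability p. Expected payoff against b2: 3p + 10(1−p) = −7p + 10; against b3: 9p + 2(1−p) = 7p + 2.
Setting these equal: −7p + 10 = 7p + 2 ⇒ −14p = -8 ⇒ p = 4/7, and the value is (-7)·(4/7) + 10 = 6.
For General C: with q = P(b2), equating A's and B's payoffs gives −6q + 9 = 8q + 2 ⇒ q = 1/2.

6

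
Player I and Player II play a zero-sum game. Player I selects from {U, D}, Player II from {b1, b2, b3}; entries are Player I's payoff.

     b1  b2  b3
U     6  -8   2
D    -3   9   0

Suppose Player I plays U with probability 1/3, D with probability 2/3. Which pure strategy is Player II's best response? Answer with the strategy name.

b1

If Player II plays b1, Player I's expected payoff is (1/3)·6 + (2/3)·(-3) = 0.
If Player II plays b2, Player I's expected payoff is (1/3)·(-8) + (2/3)·9 = 10/3.
If Player II plays b3, Player I's expected payoff is (1/3)·2 + (2/3)·0 = 2/3.
Player II minimizes Player I's payoff; the smallest is 0, so the best response is b1.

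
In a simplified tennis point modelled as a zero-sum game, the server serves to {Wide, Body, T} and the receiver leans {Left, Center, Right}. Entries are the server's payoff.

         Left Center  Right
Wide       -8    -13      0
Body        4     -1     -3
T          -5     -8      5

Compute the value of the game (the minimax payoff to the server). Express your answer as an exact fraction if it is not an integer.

Row minima: Wide → -13, Body → -3, T → -8; maximin = -3.
Column maxima: Left → 4, Center → -1, Right → 5; minimax = -1.
-3 ≠ -1, so there is no saddle point; optimal play is mixed.
Wide is strictly dominated by T, so the server never plays it.
Left is strictly dominated by Center (it gives the server strictly more in every row), so the receiver never plays it.
On the remaining 2×2 (Body, T vs Center, Right):
Let the server play Body with probability p. Expected payoff against Center: (-1)p + (-8)(1−p) = 7p − 8; against Right: (-3)p + 5(1−p) = −8p + 5.
Setting these equal: 7p − 8 = −8p + 5 ⇒ 15p = 13 ⇒ p = 13/15, and the value is (7)·(13/15) − 8 = -29/15.
For the receiver: with q = P(Center), equating Body's and T's payoffs gives 2q − 3 = −13q + 5 ⇒ q = 8/15.

-29/15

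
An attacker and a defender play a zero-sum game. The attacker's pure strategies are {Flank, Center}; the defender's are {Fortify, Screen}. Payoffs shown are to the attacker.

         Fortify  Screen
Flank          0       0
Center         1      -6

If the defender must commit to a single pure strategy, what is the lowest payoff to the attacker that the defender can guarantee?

0

Column maxima: Fortify → 1, Screen → 0.
The smallest of these is 0.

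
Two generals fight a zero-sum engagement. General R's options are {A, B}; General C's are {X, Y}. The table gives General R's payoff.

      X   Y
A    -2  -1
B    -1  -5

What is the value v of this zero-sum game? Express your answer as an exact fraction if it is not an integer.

-9/5

Row minima: A → -2, B → -5; maximin = -2.
Column maxima: X → -1, Y → -1; minimax = -1.
-2 ≠ -1, so there is no saddle point; optimal play is mixed.
Let General R play A with probability p. Expected payoff against X: (-2)p + (-1)(1−p) = −p − 1; against Y: (-1)p + (-5)(1−p) = 4p − 5.
Setting these equal: −p − 1 = 4p − 5 ⇒ −5p = -4 ⇒ p = 4/5, and the value is (-1)·(4/5) − 1 = -9/5.
For General C: with q = P(X), equating A's and B's payoffs gives −q − 1 = 4q − 5 ⇒ q = 4/5.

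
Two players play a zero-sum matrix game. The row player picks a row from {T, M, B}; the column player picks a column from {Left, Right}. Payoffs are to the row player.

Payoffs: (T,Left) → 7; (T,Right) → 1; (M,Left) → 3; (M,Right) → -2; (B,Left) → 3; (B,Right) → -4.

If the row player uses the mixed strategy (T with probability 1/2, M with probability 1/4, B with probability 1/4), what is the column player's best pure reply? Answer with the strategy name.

Right

If the column player plays Left, the row player's expected payoff is (1/2)·7 + (1/4)·3 + (1/4)·3 = 5.
If the column player plays Right, the row player's expected payoff is (1/2)·1 + (1/4)·(-2) + (1/4)·(-4) = -1.
The column player minimizes the row player's payoff; the smallest is -1, so the best response is Right.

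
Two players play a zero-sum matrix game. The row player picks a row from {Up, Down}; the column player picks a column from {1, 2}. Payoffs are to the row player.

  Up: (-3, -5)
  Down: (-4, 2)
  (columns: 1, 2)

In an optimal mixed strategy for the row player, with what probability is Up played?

3/4

Row minima: Up → -5, Down → -4; maximin = -4.
Column maxima: 1 → -3, 2 → 2; minimax = -3.
-4 ≠ -3, so there is no saddle point; optimal play is mixed.
Let the row player play Up with probability p. Expected payoff against 1: (-3)p + (-4)(1−p) = p − 4; against 2: (-5)p + 2(1−p) = −7p + 2.
Setting these equal: p − 4 = −7p + 2 ⇒ 8p = 6 ⇒ p = 3/4, and the value is (1)·(3/4) − 4 = -13/4.
For the column player: with q = P(1), equating Up's and Down's payoffs gives 2q − 5 = −6q + 2 ⇒ q = 7/8.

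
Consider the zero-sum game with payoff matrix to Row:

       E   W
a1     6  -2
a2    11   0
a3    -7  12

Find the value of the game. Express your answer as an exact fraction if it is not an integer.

22/5

Row minima: a1 → -2, a2 → 0, a3 → -7; maximin = 0.
Column maxima: E → 11, W → 12; minimax = 11.
0 ≠ 11, so there is no saddle point; optimal play is mixed.
a1 is strictly dominated by a2, so Row never plays it.
On the remaining 2×2 (a2, a3 vs E, W):
Let Row play a2 with probability p. Expected payoff against E: 11p + (-7)(1−p) = 18p − 7; against W: 0p + 12(1−p) = −12p + 12.
Setting these equal: 18p − 7 = −12p + 12 ⇒ 30p = 19 ⇒ p = 19/30, and the value is (18)·(19/30) − 7 = 22/5.
For Column: with q = P(E), equating a2's and a3's payoffs gives 11q = −19q + 12 ⇒ q = 2/5.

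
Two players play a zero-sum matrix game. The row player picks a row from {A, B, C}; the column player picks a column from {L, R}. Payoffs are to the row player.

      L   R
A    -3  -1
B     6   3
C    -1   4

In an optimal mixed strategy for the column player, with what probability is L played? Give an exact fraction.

1/8

Row minima: A → -3, B → 3, C → -1; maximin = 3.
Column maxima: L → 6, R → 4; minimax = 4.
3 ≠ 4, so there is no saddle point; optimal play is mixed.
A is strictly dominated by B, so the row player never plays it.
On the remaining 2×2 (B, C vs L, R):
Let the row player play B with probability p. Expected payoff against L: 6p + (-1)(1−p) = 7p − 1; against R: 3p + 4(1−p) = −p + 4.
Setting these equal: 7p − 1 = −p + 4 ⇒ 8p = 5 ⇒ p = 5/8, and the value is (7)·(5/8) − 1 = 27/8.
For the column player: with q = P(L), equating B's and C's payoffs gives 3q + 3 = −5q + 4 ⇒ q = 1/8.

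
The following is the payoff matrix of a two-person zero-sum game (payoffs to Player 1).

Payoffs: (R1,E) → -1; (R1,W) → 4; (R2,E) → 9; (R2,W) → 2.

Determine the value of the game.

19/6

Row minima: R1 → -1, R2 → 2; maximin = 2.
Column maxima: E → 9, W → 4; minimax = 4.
2 ≠ 4, so there is no saddle point; optimal play is mixed.
Let Player 1 play R1 with probability p. Expected payoff against E: (-1)p + 9(1−p) = −10p + 9; against W: 4p + 2(1−p) = 2p + 2.
Setting these equal: −10p + 9 = 2p + 2 ⇒ −12p = -7 ⇒ p = 7/12, and the value is (-10)·(7/12) + 9 = 19/6.
For Player 2: with q = P(E), equating R1's and R2's payoffs gives −5q + 4 = 7q + 2 ⇒ q = 1/6.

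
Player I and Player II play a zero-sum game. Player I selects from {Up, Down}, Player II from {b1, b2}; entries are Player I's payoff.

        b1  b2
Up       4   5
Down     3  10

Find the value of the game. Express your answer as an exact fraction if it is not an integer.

4

Row minima: Up → 4, Down → 3; maximin = 4.
Column maxima: b1 → 4, b2 → 10; minimax = 4.
Since maximin = minimax = 4, there is a saddle point and the value is 4.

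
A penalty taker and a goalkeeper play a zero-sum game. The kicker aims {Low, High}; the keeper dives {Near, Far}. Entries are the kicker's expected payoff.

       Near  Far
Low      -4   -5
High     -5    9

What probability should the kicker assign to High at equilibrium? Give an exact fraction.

1/15

Row minima: Low → -5, High → -5; maximin = -5.
Column maxima: Near → -4, Far → 9; minimax = -4.
-5 ≠ -4, so there is no saddle point; optimal play is mixed.
Let the kicker play Low with probability p. Expected payoff against Near: (-4)p + (-5)(1−p) = p − 5; against Far: (-5)p + 9(1−p) = −14p + 9.
Setting these equal: p − 5 = −14p + 9 ⇒ 15p = 14 ⇒ p = 14/15, and the value is (1)·(14/15) − 5 = -61/15.
For the keeper: with q = P(Near), equating Low's and High's payoffs gives q − 5 = −14q + 9 ⇒ q = 14/15.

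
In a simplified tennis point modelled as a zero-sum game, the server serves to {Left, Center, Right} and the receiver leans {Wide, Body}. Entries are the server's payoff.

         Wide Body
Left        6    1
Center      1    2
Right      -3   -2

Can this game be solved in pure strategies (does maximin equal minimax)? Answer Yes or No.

No

Row minima: Left → 1, Center → 1, Right → -3; maximin = 1.
Column maxima: Wide → 6, Body → 2; minimax = 2.
1 ≠ 2, so no pure-strategy equilibrium exists.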